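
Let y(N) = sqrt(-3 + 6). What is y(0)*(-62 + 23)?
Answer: -39*sqrt(3) ≈ -67.550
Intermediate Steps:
y(N) = sqrt(3)
y(0)*(-62 + 23) = sqrt(3)*(-62 + 23) = sqrt(3)*(-39) = -39*sqrt(3)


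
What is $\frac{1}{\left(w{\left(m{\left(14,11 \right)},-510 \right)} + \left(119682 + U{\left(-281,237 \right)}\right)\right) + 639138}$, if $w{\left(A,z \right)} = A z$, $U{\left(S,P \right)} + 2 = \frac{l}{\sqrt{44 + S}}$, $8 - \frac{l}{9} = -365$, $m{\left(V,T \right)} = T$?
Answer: $\frac{59503432}{44818464766339} + \frac{1119 i \sqrt{237}}{44818464766339} \approx 1.3277 \cdot 10^{-6} + 3.8437 \cdot 10^{-10} i$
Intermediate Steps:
$l = 3357$ ($l = 72 - -3285 = 72 + 3285 = 3357$)
$U{\left(S,P \right)} = -2 + \frac{3357}{\sqrt{44 + S}}$
$\frac{1}{\left(w{\left(m{\left(14,11 \right)},-510 \right)} + \left(119682 + U{\left(-281,237 \right)}\right)\right) + 639138} = \frac{1}{\left(11 \left(-510\right) + \left(119682 - \left(2 - \frac{3357}{\sqrt{44 - 281}}\right)\right)\right) + 639138} = \frac{1}{\left(-5610 + \left(119682 - \left(2 - \frac{3357}{i \sqrt{237}}\right)\right)\right) + 639138} = \frac{1}{\left(-5610 + \left(119682 - \left(2 - 3357 \left(- \frac{i \sqrt{237}}{237}\right)\right)\right)\right) + 639138} = \frac{1}{\left(-5610 + \left(119682 - \left(2 + \frac{1119 i \sqrt{237}}{79}\right)\right)\right) + 639138} = \frac{1}{\left(-5610 + \left(119680 - \frac{1119 i \sqrt{237}}{79}\right)\right) + 639138} = \frac{1}{\left(114070 - \frac{1119 i \sqrt{237}}{79}\right) + 639138} = \frac{1}{753208 - \frac{1119 i \sqrt{237}}{79}}$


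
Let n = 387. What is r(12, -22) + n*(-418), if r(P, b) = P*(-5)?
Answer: -161826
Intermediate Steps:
r(P, b) = -5*P
r(12, -22) + n*(-418) = -5*12 + 387*(-418) = -60 - 161766 = -161826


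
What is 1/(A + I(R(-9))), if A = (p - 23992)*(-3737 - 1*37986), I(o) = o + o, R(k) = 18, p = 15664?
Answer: 1/347469180 ≈ 2.8780e-9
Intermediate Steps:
I(o) = 2*o
A = 347469144 (A = (15664 - 23992)*(-3737 - 1*37986) = -8328*(-3737 - 37986) = -8328*(-41723) = 347469144)
1/(A + I(R(-9))) = 1/(347469144 + 2*18) = 1/(347469144 + 36) = 1/347469180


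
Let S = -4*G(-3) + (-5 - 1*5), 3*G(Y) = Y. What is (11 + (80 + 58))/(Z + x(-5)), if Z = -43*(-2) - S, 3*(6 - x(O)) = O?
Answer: 447/299 ≈ 1.4950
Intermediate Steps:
G(Y) = Y/3
x(O) = 6 - O/3
S = -6 (S = -4*(-3)/3 + (-5 - 1*5) = -4*(-1) + (-5 - 5) = 4 - 10 = -6)
Z = 92 (Z = -43*(-2) - 1*(-6) = 86 + 6 = 92)
(11 + (80 + 58))/(Z + x(-5)) = (11 + (80 + 58))/(92 + (6 - ⅓*(-5))) = (11 + 138)/(92 + (6 + 5/3)) = 149/(92 + 23/3) = 149/(299/3) = 149*(3/299) = 447/299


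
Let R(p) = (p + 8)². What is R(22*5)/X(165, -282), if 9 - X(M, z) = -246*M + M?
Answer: 6962/20217 ≈ 0.34436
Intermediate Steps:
X(M, z) = 9 + 245*M (X(M, z) = 9 - (-246*M + M) = 9 - (-245)*M = 9 + 245*M)
R(p) = (8 + p)²
R(22*5)/X(165, -282) = (8 + 22*5)²/(9 + 245*165) = (8 + 110)²/(9 + 40425) = 118²/40434 = 13924*(1/40434) = 6962/20217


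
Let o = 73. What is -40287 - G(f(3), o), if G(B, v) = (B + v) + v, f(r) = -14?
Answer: -40419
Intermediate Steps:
G(B, v) = B + 2*v
-40287 - G(f(3), o) = -40287 - (-14 + 2*73) = -40287 - (-14 + 146) = -40287 - 1*132 = -40287 - 132 = -40419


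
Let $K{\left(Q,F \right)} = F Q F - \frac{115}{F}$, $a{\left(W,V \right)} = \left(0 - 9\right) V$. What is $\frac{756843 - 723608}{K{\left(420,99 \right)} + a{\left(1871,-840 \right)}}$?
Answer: $\frac{658053}{81654781} \approx 0.008059$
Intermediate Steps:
$a{\left(W,V \right)} = - 9 V$
$K{\left(Q,F \right)} = - \frac{115}{F} + Q F^{2}$ ($K{\left(Q,F \right)} = Q F^{2} - \frac{115}{F} = - \frac{115}{F} + Q F^{2}$)
$\frac{756843 - 723608}{K{\left(420,99 \right)} + a{\left(1871,-840 \right)}} = \frac{756843 - 723608}{\frac{-115 + 420 \cdot 99^{3}}{99} - -7560} = \frac{33235}{\frac{-115 + 420 \cdot 970299}{99} + 7560} = \frac{33235}{\frac{-115 + 407525580}{99} + 7560} = \frac{33235}{\frac{1}{99} \cdot 407525465 + 7560} = \frac{33235}{\frac{407525465}{99} + 7560} = \frac{33235}{\frac{408273905}{99}} = 33235 \cdot \frac{99}{408273905} = \frac{658053}{81654781}$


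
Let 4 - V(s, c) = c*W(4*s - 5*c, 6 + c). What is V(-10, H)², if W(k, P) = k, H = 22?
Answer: 10916416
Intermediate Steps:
V(s, c) = 4 - c*(-5*c + 4*s) (V(s, c) = 4 - c*(4*s - 5*c) = 4 - c*(-5*c + 4*s))
V(-10, H)² = (4 + 22*(-4*(-10) + 5*22))² = (4 + 22*(40 + 110))² = (4 + 22*150)² = (4 + 3300)² = 3304² = 10916416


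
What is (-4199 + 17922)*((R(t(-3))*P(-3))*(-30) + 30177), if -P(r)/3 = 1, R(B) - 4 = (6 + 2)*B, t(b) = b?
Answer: 389417571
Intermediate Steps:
R(B) = 4 + 8*B (R(B) = 4 + (6 + 2)*B = 4 + 8*B)
P(r) = -3 (P(r) = -3*1 = -3)
(-4199 + 17922)*((R(t(-3))*P(-3))*(-30) + 30177) = (-4199 + 17922)*(((4 + 8*(-3))*(-3))*(-30) + 30177) = 13723*(((4 - 24)*(-3))*(-30) + 30177) = 13723*(-20*(-3)*(-30) + 30177) = 13723*(60*(-30) + 30177) = 13723*(-1800 + 30177) = 13723*28377 = 389417571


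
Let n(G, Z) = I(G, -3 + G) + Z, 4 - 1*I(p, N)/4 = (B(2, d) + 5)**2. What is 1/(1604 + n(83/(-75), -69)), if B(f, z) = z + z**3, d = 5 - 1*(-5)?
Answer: -1/4119349 ≈ -2.4276e-7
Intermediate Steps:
d = 10 (d = 5 + 5 = 10)
I(p, N) = -4120884 (I(p, N) = 16 - 4*((10 + 10**3) + 5)**2 = 16 - 4*((10 + 1000) + 5)**2 = 16 - 4*(1010 + 5)**2 = 16 - 4*1015**2 = 16 - 4*1030225 = 16 - 4120900 = -4120884)
n(G, Z) = -4120884 + Z
1/(1604 + n(83/(-75), -69)) = 1/(1604 + (-4120884 - 69)) = 1/(1604 - 4120953) = 1/(-4119349) = -1/4119349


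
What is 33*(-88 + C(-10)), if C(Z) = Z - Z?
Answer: -2904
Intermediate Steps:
C(Z) = 0
33*(-88 + C(-10)) = 33*(-88 + 0) = 33*(-88) = -2904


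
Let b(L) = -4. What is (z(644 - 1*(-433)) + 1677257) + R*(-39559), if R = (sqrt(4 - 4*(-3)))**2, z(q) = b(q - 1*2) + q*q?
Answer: 2204238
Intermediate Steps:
z(q) = -4 + q**2 (z(q) = -4 + q*q = -4 + q**2)
R = 16 (R = (sqrt(4 + 12))**2 = (sqrt(16))**2 = 4**2 = 16)
(z(644 - 1*(-433)) + 1677257) + R*(-39559) = ((-4 + (644 - 1*(-433))**2) + 1677257) + 16*(-39559) = ((-4 + (644 + 433)**2) + 1677257) - 632944 = ((-4 + 1077**2) + 1677257) - 632944 = ((-4 + 1159929) + 1677257) - 632944 = (1159925 + 1677257) - 632944 = 2837182 - 632944 = 2204238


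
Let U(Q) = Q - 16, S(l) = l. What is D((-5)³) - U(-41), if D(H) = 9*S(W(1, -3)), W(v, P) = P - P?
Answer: 57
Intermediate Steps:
W(v, P) = 0
D(H) = 0 (D(H) = 9*0 = 0)
U(Q) = -16 + Q
D((-5)³) - U(-41) = 0 - (-16 - 41) = 0 - 1*(-57) = 0 + 57 = 57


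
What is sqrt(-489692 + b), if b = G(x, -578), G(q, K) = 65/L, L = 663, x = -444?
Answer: I*sqrt(1273688637)/51 ≈ 699.78*I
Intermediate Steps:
G(q, K) = 5/51 (G(q, K) = 65/663 = 65*(1/663) = 5/51)
b = 5/51 ≈ 0.098039
sqrt(-489692 + b) = sqrt(-489692 + 5/51) = sqrt(-24974287/51) = I*sqrt(1273688637)/51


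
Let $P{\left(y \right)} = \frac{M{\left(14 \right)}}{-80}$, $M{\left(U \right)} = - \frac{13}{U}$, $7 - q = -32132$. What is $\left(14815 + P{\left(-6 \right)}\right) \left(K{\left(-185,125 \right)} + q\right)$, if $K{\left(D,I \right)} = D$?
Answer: $\frac{265103373301}{560} \approx 4.734 \cdot 10^{8}$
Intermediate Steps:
$q = 32139$ ($q = 7 - -32132 = 7 + 32132 = 32139$)
$P{\left(y \right)} = \frac{13}{1120}$ ($P{\left(y \right)} = \frac{\left(-13\right) \frac{1}{14}}{-80} = \left(-13\right) \frac{1}{14} \left(- \frac{1}{80}\right) = \left(- \frac{13}{14}\right) \left(- \frac{1}{80}\right) = \frac{13}{1120}$)
$\left(14815 + P{\left(-6 \right)}\right) \left(K{\left(-185,125 \right)} + q\right) = \left(14815 + \frac{13}{1120}\right) \left(-185 + 32139\right) = \frac{16592813}{1120} \cdot 31954 = \frac{265103373301}{560}$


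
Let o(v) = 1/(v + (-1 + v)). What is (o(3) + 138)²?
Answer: 477481/25 ≈ 19099.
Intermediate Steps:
o(v) = 1/(-1 + 2*v)
(o(3) + 138)² = (1/(-1 + 2*3) + 138)² = (1/(-1 + 6) + 138)² = (1/5 + 138)² = (⅕ + 138)² = (691/5)² = 477481/25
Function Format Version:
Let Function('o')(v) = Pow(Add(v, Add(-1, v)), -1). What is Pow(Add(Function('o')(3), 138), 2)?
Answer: Rational(477481, 25) ≈ 19099.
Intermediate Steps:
Function('o')(v) = Pow(Add(-1, Mul(2, v)), -1)
Pow(Add(Function('o')(3), 138), 2) = Pow(Add(Pow(Add(-1, Mul(2, 3)), -1), 138), 2) = Pow(Add(Pow(Add(-1, 6), -1), 138), 2) = Pow(Add(Pow(5, -1), 138), 2) = Pow(Add(Rational(1, 5), 138), 2) = Pow(Rational(691, 5), 2) = Rational(477481, 25)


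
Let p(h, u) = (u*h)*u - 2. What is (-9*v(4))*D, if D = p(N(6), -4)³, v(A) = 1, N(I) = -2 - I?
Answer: 19773000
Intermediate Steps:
p(h, u) = -2 + h*u² (p(h, u) = (h*u)*u - 2 = h*u² - 2 = -2 + h*u²)
D = -2197000 (D = (-2 + (-2 - 1*6)*(-4)²)³ = (-2 + (-2 - 6)*16)³ = (-2 - 8*16)³ = (-2 - 128)³ = (-130)³ = -2197000)
(-9*v(4))*D = -9*1*(-2197000) = -9*(-2197000) = 19773000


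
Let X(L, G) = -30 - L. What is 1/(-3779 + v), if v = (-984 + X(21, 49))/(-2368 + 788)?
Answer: -316/1193957 ≈ -0.00026467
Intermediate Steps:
v = 207/316 (v = (-984 + (-30 - 1*21))/(-2368 + 788) = (-984 + (-30 - 21))/(-1580) = (-984 - 51)*(-1/1580) = -1035*(-1/1580) = 207/316 ≈ 0.65506)
1/(-3779 + v) = 1/(-3779 + 207/316) = 1/(-1193957/316) = -316/1193957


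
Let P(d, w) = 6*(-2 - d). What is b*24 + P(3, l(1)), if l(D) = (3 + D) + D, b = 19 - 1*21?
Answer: -78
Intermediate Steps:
b = -2 (b = 19 - 21 = -2)
l(D) = 3 + 2*D
P(d, w) = -12 - 6*d
b*24 + P(3, l(1)) = -2*24 + (-12 - 6*3) = -48 + (-12 - 18) = -48 - 30 = -78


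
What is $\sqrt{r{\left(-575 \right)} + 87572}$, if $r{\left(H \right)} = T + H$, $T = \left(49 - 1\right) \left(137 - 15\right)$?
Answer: $3 \sqrt{10317} \approx 304.72$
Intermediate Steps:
$T = 5856$ ($T = 48 \cdot 122 = 5856$)
$r{\left(H \right)} = 5856 + H$
$\sqrt{r{\left(-575 \right)} + 87572} = \sqrt{\left(5856 - 575\right) + 87572} = \sqrt{5281 + 87572} = \sqrt{92853} = 3 \sqrt{10317}$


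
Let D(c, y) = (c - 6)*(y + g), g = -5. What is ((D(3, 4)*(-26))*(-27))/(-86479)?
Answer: -2106/86479 ≈ -0.024353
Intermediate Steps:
D(c, y) = (-6 + c)*(-5 + y) (D(c, y) = (c - 6)*(y - 5) = (-6 + c)*(-5 + y))
((D(3, 4)*(-26))*(-27))/(-86479) = (((30 - 6*4 - 5*3 + 3*4)*(-26))*(-27))/(-86479) = (((30 - 24 - 15 + 12)*(-26))*(-27))*(-1/86479) = ((3*(-26))*(-27))*(-1/86479) = -78*(-27)*(-1/86479) = 2106*(-1/86479) = -2106/86479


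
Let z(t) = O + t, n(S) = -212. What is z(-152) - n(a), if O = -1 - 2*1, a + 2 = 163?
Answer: 57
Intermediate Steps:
a = 161 (a = -2 + 163 = 161)
O = -3 (O = -1 - 2 = -3)
z(t) = -3 + t
z(-152) - n(a) = (-3 - 152) - 1*(-212) = -155 + 212 = 57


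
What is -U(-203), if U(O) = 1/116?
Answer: -1/116 ≈ -0.0086207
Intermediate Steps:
U(O) = 1/116
-U(-203) = -1*1/116 = -1/116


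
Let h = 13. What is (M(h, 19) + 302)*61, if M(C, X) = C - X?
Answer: 18056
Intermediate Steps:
(M(h, 19) + 302)*61 = ((13 - 1*19) + 302)*61 = ((13 - 19) + 302)*61 = (-6 + 302)*61 = 296*61 = 18056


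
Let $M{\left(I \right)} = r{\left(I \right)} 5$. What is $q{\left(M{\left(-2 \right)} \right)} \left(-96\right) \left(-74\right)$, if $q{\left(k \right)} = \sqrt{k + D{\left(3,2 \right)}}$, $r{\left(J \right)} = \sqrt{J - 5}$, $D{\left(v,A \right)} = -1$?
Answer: $7104 \sqrt{-1 + 5 i \sqrt{7}} \approx 17593.0 + 18973.0 i$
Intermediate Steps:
$r{\left(J \right)} = \sqrt{-5 + J}$
$M{\left(I \right)} = 5 \sqrt{-5 + I}$ ($M{\left(I \right)} = \sqrt{-5 + I} 5 = 5 \sqrt{-5 + I}$)
$q{\left(k \right)} = \sqrt{-1 + k}$ ($q{\left(k \right)} = \sqrt{k - 1} = \sqrt{-1 + k}$)
$q{\left(M{\left(-2 \right)} \right)} \left(-96\right) \left(-74\right) = \sqrt{-1 + 5 \sqrt{-5 - 2}} \left(-96\right) \left(-74\right) = \sqrt{-1 + 5 \sqrt{-7}} \left(-96\right) \left(-74\right) = \sqrt{-1 + 5 i \sqrt{7}} \left(-96\right) \left(-74\right) = - 96 \sqrt{-1 + 5 i \sqrt{7}} \left(-74\right) = 7104 \sqrt{-1 + 5 i \sqrt{7}}$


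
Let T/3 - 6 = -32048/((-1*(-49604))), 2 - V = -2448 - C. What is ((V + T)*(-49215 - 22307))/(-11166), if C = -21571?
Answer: -8472508242979/69234783 ≈ -1.2237e+5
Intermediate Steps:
V = -19121 (V = 2 - (-2448 - 1*(-21571)) = 2 - (-2448 + 21571) = 2 - 1*19123 = 2 - 19123 = -19121)
T = 199182/12401 (T = 18 + 3*(-32048/((-1*(-49604)))) = 18 + 3*(-32048/49604) = 18 + 3*(-32048*1/49604) = 18 + 3*(-8012/12401) = 18 - 24036/12401 = 199182/12401 ≈ 16.062)
((V + T)*(-49215 - 22307))/(-11166) = ((-19121 + 199182/12401)*(-49215 - 22307))/(-11166) = -236920339/12401*(-71522)*(-1/11166) = (16945016485958/12401)*(-1/11166) = -8472508242979/69234783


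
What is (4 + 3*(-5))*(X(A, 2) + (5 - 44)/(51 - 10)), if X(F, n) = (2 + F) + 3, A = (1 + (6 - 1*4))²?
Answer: -5885/41 ≈ -143.54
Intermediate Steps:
A = 9 (A = (1 + (6 - 4))² = (1 + 2)² = 3² = 9)
X(F, n) = 5 + F
(4 + 3*(-5))*(X(A, 2) + (5 - 44)/(51 - 10)) = (4 + 3*(-5))*((5 + 9) + (5 - 44)/(51 - 10)) = (4 - 15)*(14 - 39/41) = -11*(14 - 39*1/41) = -11*(14 - 39/41) = -11*535/41 = -5885/41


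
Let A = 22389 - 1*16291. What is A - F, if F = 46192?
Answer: -40094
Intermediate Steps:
A = 6098 (A = 22389 - 16291 = 6098)
A - F = 6098 - 1*46192 = 6098 - 46192 = -40094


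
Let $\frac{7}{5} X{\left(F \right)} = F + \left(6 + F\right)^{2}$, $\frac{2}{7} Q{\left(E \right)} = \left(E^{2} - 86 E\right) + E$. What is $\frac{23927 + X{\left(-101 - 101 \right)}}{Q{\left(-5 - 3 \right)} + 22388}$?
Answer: $\frac{358559}{174944} \approx 2.0496$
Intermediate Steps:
$Q{\left(E \right)} = - \frac{595 E}{2} + \frac{7 E^{2}}{2}$ ($Q{\left(E \right)} = \frac{7 \left(\left(E^{2} - 86 E\right) + E\right)}{2} = \frac{7 \left(E^{2} - 85 E\right)}{2} = - \frac{595 E}{2} + \frac{7 E^{2}}{2}$)
$X{\left(F \right)} = \frac{5 F}{7} + \frac{5 \left(6 + F\right)^{2}}{7}$ ($X{\left(F \right)} = \frac{5 \left(F + \left(6 + F\right)^{2}\right)}{7} = \frac{5 F}{7} + \frac{5 \left(6 + F\right)^{2}}{7}$)
$\frac{23927 + X{\left(-101 - 101 \right)}}{Q{\left(-5 - 3 \right)} + 22388} = \frac{23927 + \left(\frac{5 \left(-101 - 101\right)}{7} + \frac{5 \left(6 - 202\right)^{2}}{7}\right)}{\frac{7 \left(-5 - 3\right) \left(-85 - 8\right)}{2} + 22388} = \frac{23927 + \left(\frac{5}{7} \left(-202\right) + \frac{5 \left(6 - 202\right)^{2}}{7}\right)}{\frac{7}{2} \left(-8\right) \left(-85 - 8\right) + 22388} = \frac{23927 - \left(\frac{1010}{7} - \frac{5 \left(-196\right)^{2}}{7}\right)}{\frac{7}{2} \left(-8\right) \left(-93\right) + 22388} = \frac{23927 + \left(- \frac{1010}{7} + \frac{5}{7} \cdot 38416\right)}{2604 + 22388} = \frac{23927 + \left(- \frac{1010}{7} + 27440\right)}{24992} = \left(23927 + \frac{191070}{7}\right) \frac{1}{24992} = \frac{358559}{7} \cdot \frac{1}{24992} = \frac{358559}{174944}$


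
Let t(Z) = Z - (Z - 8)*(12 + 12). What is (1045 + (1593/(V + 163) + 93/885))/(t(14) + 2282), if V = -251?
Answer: 26660993/55865920 ≈ 0.47723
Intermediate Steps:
t(Z) = 192 - 23*Z (t(Z) = Z - (-8 + Z)*24 = Z - (-192 + 24*Z) = Z + (192 - 24*Z) = 192 - 23*Z)
(1045 + (1593/(V + 163) + 93/885))/(t(14) + 2282) = (1045 + (1593/(-251 + 163) + 93/885))/((192 - 23*14) + 2282) = (1045 + (1593/(-88) + 93*(1/885)))/((192 - 322) + 2282) = (1045 + (1593*(-1/88) + 31/295))/(-130 + 2282) = (1045 + (-1593/88 + 31/295))/2152 = (1045 - 467207/25960)*(1/2152) = (26660993/25960)*(1/2152) = 26660993/55865920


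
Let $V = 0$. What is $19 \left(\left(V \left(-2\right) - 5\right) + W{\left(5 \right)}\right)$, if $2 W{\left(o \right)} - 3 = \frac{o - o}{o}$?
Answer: $- \frac{133}{2} \approx -66.5$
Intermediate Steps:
$W{\left(o \right)} = \frac{3}{2}$ ($W{\left(o \right)} = \frac{3}{2} + \frac{\left(o - o\right) \frac{1}{o}}{2} = \frac{3}{2} + \frac{0 \frac{1}{o}}{2} = \frac{3}{2} + \frac{1}{2} \cdot 0 = \frac{3}{2} + 0 = \frac{3}{2}$)
$19 \left(\left(V \left(-2\right) - 5\right) + W{\left(5 \right)}\right) = 19 \left(\left(0 \left(-2\right) - 5\right) + \frac{3}{2}\right) = 19 \left(\left(0 - 5\right) + \frac{3}{2}\right) = 19 \left(-5 + \frac{3}{2}\right) = 19 \left(- \frac{7}{2}\right) = - \frac{133}{2}$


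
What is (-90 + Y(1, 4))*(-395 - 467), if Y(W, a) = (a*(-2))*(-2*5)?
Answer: 8620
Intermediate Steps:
Y(W, a) = 20*a (Y(W, a) = -2*a*(-10) = 20*a)
(-90 + Y(1, 4))*(-395 - 467) = (-90 + 20*4)*(-395 - 467) = (-90 + 80)*(-862) = -10*(-862) = 8620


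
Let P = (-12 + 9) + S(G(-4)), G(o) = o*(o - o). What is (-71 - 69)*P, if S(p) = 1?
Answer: 280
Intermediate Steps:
G(o) = 0 (G(o) = o*0 = 0)
P = -2 (P = (-12 + 9) + 1 = -3 + 1 = -2)
(-71 - 69)*P = (-71 - 69)*(-2) = -140*(-2) = 280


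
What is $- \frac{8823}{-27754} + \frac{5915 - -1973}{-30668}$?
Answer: $\frac{759709}{12517054} \approx 0.060694$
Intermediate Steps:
$- \frac{8823}{-27754} + \frac{5915 - -1973}{-30668} = \left(-8823\right) \left(- \frac{1}{27754}\right) + \left(5915 + 1973\right) \left(- \frac{1}{30668}\right) = \frac{8823}{27754} + 7888 \left(- \frac{1}{30668}\right) = \frac{8823}{27754} - \frac{116}{451} = \frac{759709}{12517054}$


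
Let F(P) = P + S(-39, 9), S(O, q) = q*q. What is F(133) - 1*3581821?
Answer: -3581607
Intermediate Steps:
S(O, q) = q²
F(P) = 81 + P (F(P) = P + 9² = P + 81 = 81 + P)
F(133) - 1*3581821 = (81 + 133) - 1*3581821 = 214 - 3581821 = -3581607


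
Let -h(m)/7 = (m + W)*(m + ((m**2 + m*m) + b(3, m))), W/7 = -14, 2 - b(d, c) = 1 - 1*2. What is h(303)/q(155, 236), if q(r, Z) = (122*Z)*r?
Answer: -13196547/223138 ≈ -59.141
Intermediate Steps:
b(d, c) = 3 (b(d, c) = 2 - (1 - 1*2) = 2 - (1 - 2) = 2 - 1*(-1) = 2 + 1 = 3)
W = -98 (W = 7*(-14) = -98)
h(m) = -7*(-98 + m)*(3 + m + 2*m**2) (h(m) = -7*(m - 98)*(m + ((m**2 + m*m) + 3)) = -7*(-98 + m)*(m + ((m**2 + m**2) + 3)) = -7*(-98 + m)*(m + (2*m**2 + 3)) = -7*(-98 + m)*(m + (3 + 2*m**2)) = -7*(-98 + m)*(3 + m + 2*m**2))
q(r, Z) = 122*Z*r
h(303)/q(155, 236) = (2058 - 14*303**3 + 665*303 + 1365*303**2)/((122*236*155)) = (2058 - 14*27818127 + 201495 + 1365*91809)/4462760 = (2058 - 389453778 + 201495 + 125319285)*(1/4462760) = -263930940*1/4462760 = -13196547/223138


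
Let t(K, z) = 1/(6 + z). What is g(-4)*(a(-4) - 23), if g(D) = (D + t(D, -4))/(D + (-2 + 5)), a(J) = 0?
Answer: -161/2 ≈ -80.500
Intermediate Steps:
g(D) = (1/2 + D)/(3 + D) (g(D) = (D + 1/(6 - 4))/(D + (-2 + 5)) = (D + 1/2)/(D + 3) = (D + 1/2)/(3 + D) = (1/2 + D)/(3 + D))
g(-4)*(a(-4) - 23) = ((1/2 - 4)/(3 - 4))*(0 - 23) = (-7/2/(-1))*(-23) = -1*(-7/2)*(-23) = (7/2)*(-23) = -161/2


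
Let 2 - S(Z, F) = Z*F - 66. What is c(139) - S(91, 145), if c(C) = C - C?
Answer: 13127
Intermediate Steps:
S(Z, F) = 68 - F*Z (S(Z, F) = 2 - (Z*F - 66) = 2 - (F*Z - 66) = 2 - (-66 + F*Z) = 2 + (66 - F*Z) = 68 - F*Z)
c(C) = 0
c(139) - S(91, 145) = 0 - (68 - 1*145*91) = 0 - (68 - 13195) = 0 - 1*(-13127) = 0 + 13127 = 13127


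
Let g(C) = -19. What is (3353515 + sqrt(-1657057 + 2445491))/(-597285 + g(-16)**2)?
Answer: -3353515/596924 - sqrt(788434)/596924 ≈ -5.6195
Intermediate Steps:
(3353515 + sqrt(-1657057 + 2445491))/(-597285 + g(-16)**2) = (3353515 + sqrt(-1657057 + 2445491))/(-597285 + (-19)**2) = (3353515 + sqrt(788434))/(-597285 + 361) = (3353515 + sqrt(788434))/(-596924) = (3353515 + sqrt(788434))*(-1/596924) = -3353515/596924 - sqrt(788434)/596924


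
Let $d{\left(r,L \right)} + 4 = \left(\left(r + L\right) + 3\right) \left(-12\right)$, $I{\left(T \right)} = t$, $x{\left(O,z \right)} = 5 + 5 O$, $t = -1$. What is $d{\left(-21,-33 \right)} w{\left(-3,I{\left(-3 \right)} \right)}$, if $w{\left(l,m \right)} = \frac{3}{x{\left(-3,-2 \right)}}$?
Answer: $- \frac{912}{5} \approx -182.4$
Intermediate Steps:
$I{\left(T \right)} = -1$
$w{\left(l,m \right)} = - \frac{3}{10}$ ($w{\left(l,m \right)} = \frac{3}{5 + 5 \left(-3\right)} = \frac{3}{5 - 15} = \frac{3}{-10} = 3 \left(- \frac{1}{10}\right) = - \frac{3}{10}$)
$d{\left(r,L \right)} = -40 - 12 L - 12 r$ ($d{\left(r,L \right)} = -4 + \left(\left(r + L\right) + 3\right) \left(-12\right) = -4 + \left(\left(L + r\right) + 3\right) \left(-12\right) = -4 + \left(3 + L + r\right) \left(-12\right) = -4 - \left(36 + 12 L + 12 r\right) = -40 - 12 L - 12 r$)
$d{\left(-21,-33 \right)} w{\left(-3,I{\left(-3 \right)} \right)} = \left(-40 - -396 - -252\right) \left(- \frac{3}{10}\right) = \left(-40 + 396 + 252\right) \left(- \frac{3}{10}\right) = 608 \left(- \frac{3}{10}\right) = - \frac{912}{5}$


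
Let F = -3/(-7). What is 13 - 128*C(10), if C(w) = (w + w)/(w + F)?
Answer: -16971/73 ≈ -232.48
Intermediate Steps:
F = 3/7 (F = -3*(-⅐) = 3/7 ≈ 0.42857)
C(w) = 2*w/(3/7 + w) (C(w) = (w + w)/(w + 3/7) = (2*w)/(3/7 + w) = 2*w/(3/7 + w))
13 - 128*C(10) = 13 - 1792*10/(3 + 7*10) = 13 - 1792*10/(3 + 70) = 13 - 1792*10/73 = 13 - 128*140/73 = 13 - 17920/73 = -16971/73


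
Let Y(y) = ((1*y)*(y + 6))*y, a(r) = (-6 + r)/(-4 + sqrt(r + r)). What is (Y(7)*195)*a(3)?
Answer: 149058 + 74529*sqrt(6)/2 ≈ 2.4034e+5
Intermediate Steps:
a(r) = (-6 + r)/(-4 + sqrt(2)*sqrt(r)) (a(r) = (-6 + r)/(-4 + sqrt(2*r)) = (-6 + r)/(-4 + sqrt(2)*sqrt(r)))
Y(y) = y**2*(6 + y) (Y(y) = (y*(6 + y))*y = y**2*(6 + y))
(Y(7)*195)*a(3) = ((7**2*(6 + 7))*195)*((-6 + 3)/(-4 + sqrt(2)*sqrt(3))) = ((49*13)*195)*(-3/(-4 + sqrt(6))) = (637*195)*(-3/(-4 + sqrt(6))) = 124215*(-3/(-4 + sqrt(6))) = -372645/(-4 + sqrt(6))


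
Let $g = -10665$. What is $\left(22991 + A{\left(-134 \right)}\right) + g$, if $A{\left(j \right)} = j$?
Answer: $12192$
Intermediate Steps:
$\left(22991 + A{\left(-134 \right)}\right) + g = \left(22991 - 134\right) - 10665 = 22857 - 10665 = 12192$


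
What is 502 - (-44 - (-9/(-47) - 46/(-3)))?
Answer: 79175/141 ≈ 561.52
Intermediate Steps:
502 - (-44 - (-9/(-47) - 46/(-3))) = 502 - (-44 - (-9*(-1/47) - 46*(-⅓))) = 502 - (-44 - (9/47 + 46/3)) = 502 - (-44 - 1*2189/141) = 502 - (-44 - 2189/141) = 502 - 1*(-8393/141) = 502 + 8393/141 = 79175/141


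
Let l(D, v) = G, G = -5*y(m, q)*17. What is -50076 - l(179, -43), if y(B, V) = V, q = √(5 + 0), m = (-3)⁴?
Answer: -50076 + 85*√5 ≈ -49886.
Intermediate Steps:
m = 81
q = √5 ≈ 2.2361
G = -85*√5 (G = -5*√5*17 = -85*√5 ≈ -190.07)
l(D, v) = -85*√5
-50076 - l(179, -43) = -50076 - (-85)*√5 = -50076 + 85*√5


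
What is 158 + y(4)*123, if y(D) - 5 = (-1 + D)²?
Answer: 1880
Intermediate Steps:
y(D) = 5 + (-1 + D)²
158 + y(4)*123 = 158 + (5 + (-1 + 4)²)*123 = 158 + (5 + 3²)*123 = 158 + (5 + 9)*123 = 158 + 14*123 = 158 + 1722 = 1880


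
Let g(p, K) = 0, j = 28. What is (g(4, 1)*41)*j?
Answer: 0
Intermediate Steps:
(g(4, 1)*41)*j = (0*41)*28 = 0*28 = 0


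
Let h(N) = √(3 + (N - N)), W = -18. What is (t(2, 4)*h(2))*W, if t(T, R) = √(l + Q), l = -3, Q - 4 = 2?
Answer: -54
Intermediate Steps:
Q = 6 (Q = 4 + 2 = 6)
h(N) = √3 (h(N) = √(3 + 0) = √3)
t(T, R) = √3 (t(T, R) = √(-3 + 6) = √3)
(t(2, 4)*h(2))*W = (√3*√3)*(-18) = 3*(-18) = -54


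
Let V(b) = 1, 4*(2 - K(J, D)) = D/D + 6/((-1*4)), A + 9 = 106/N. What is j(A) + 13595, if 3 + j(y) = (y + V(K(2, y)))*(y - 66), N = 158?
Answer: 88227560/6241 ≈ 14137.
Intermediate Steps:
A = -658/79 (A = -9 + 106/158 = -9 + 106*(1/158) = -9 + 53/79 = -658/79 ≈ -8.3291)
K(J, D) = 17/8 (K(J, D) = 2 - (D/D + 6/((-1*4)))/4 = 2 - (1 + 6/(-4))/4 = 2 - (1 + 6*(-¼))/4 = 2 - (1 - 3/2)/4 = 2 - ¼*(-½) = 2 + ⅛ = 17/8)
j(y) = -3 + (1 + y)*(-66 + y) (j(y) = -3 + (y + 1)*(y - 66) = -3 + (1 + y)*(-66 + y))
j(A) + 13595 = (-69 + (-658/79)² - 65*(-658/79)) + 13595 = (-69 + 432964/6241 + 42770/79) + 13595 = 3381165/6241 + 13595 = 88227560/6241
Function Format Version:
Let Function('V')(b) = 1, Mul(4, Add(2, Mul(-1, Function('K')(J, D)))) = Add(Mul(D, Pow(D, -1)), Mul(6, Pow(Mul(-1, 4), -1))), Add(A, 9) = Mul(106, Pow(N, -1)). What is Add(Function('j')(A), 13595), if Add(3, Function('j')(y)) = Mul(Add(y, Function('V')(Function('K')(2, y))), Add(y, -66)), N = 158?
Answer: Rational(88227560, 6241) ≈ 14137.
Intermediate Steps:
A = Rational(-658, 79) (A = Add(-9, Mul(106, Pow(158, -1))) = Add(-9, Mul(106, Rational(1, 158))) = Add(-9, Rational(53, 79)) = Rational(-658, 79) ≈ -8.3291)
Function('K')(J, D) = Rational(17, 8) (Function('K')(J, D) = Add(2, Mul(Rational(-1, 4), Add(Mul(D, Pow(D, -1)), Mul(6, Pow(Mul(-1, 4), -1))))) = Add(2, Mul(Rational(-1, 4), Add(1, Mul(6, Pow(-4, -1))))) = Add(2, Mul(Rational(-1, 4), Add(1, Mul(6, Rational(-1, 4))))) = Add(2, Mul(Rational(-1, 4), Add(1, Rational(-3, 2)))) = Add(2, Mul(Rational(-1, 4), Rational(-1, 2))) = Add(2, Rational(1, 8)) = Rational(17, 8))
Function('j')(y) = Add(-3, Mul(Add(1, y), Add(-66, y))) (Function('j')(y) = Add(-3, Mul(Add(y, 1), Add(y, -66))) = Add(-3, Mul(Add(1, y), Add(-66, y))))
Add(Function('j')(A), 13595) = Add(Add(-69, Pow(Rational(-658, 79), 2), Mul(-65, Rational(-658, 79))), 13595) = Add(Add(-69, Rational(432964, 6241), Rational(42770, 79)), 13595) = Add(Rational(3381165, 6241), 13595) = Rational(88227560, 6241)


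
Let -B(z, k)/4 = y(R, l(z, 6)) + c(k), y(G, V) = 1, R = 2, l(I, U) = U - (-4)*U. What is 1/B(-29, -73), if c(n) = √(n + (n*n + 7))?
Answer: 1/21048 - √5263/21048 ≈ -0.0033992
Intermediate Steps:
l(I, U) = 5*U (l(I, U) = U + 4*U = 5*U)
c(n) = √(7 + n + n²) (c(n) = √(n + (n² + 7)) = √(n + (7 + n²)) = √(7 + n + n²))
B(z, k) = -4 - 4*√(7 + k + k²) (B(z, k) = -4*(1 + √(7 + k + k²)) = -4 - 4*√(7 + k + k²))
1/B(-29, -73) = 1/(-4 - 4*√(7 - 73 + (-73)²)) = 1/(-4 - 4*√(7 - 73 + 5329)) = 1/(-4 - 4*√5263)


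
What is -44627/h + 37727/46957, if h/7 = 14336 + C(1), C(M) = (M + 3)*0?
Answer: 1690429865/4712228864 ≈ 0.35873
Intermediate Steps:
C(M) = 0 (C(M) = (3 + M)*0 = 0)
h = 100352 (h = 7*(14336 + 0) = 7*14336 = 100352)
-44627/h + 37727/46957 = -44627/100352 + 37727/46957 = 1690429865/4712228864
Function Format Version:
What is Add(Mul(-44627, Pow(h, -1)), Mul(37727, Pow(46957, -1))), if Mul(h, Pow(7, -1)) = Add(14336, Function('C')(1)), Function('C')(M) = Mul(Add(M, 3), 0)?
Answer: Rational(1690429865, 4712228864) ≈ 0.35873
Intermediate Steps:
Function('C')(M) = 0 (Function('C')(M) = Mul(Add(3, M), 0) = 0)
h = 100352 (h = Mul(7, Add(14336, 0)) = Mul(7, 14336) = 100352)
Add(Mul(-44627, Pow(h, -1)), Mul(37727, Pow(46957, -1))) = Add(Mul(-44627, Pow(100352, -1)), Mul(37727, Pow(46957, -1))) = Add(Mul(-44627, Rational(1, 100352)), Mul(37727, Rational(1, 46957))) = Add(Rational(-44627, 100352), Rational(37727, 46957)) = Rational(1690429865, 4712228864)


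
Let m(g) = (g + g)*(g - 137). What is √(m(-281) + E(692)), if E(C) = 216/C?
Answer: √7030810306/173 ≈ 484.68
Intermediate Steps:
m(g) = 2*g*(-137 + g) (m(g) = (2*g)*(-137 + g) = 2*g*(-137 + g))
√(m(-281) + E(692)) = √(2*(-281)*(-137 - 281) + 216/692) = √(2*(-281)*(-418) + 216*(1/692)) = √(234916 + 54/173) = √(40640522/173) = √7030810306/173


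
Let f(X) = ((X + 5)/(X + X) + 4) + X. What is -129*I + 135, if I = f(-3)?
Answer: 49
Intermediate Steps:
f(X) = 4 + X + (5 + X)/(2*X) (f(X) = ((5 + X)/((2*X)) + 4) + X = ((5 + X)*(1/(2*X)) + 4) + X = ((5 + X)/(2*X) + 4) + X = (4 + (5 + X)/(2*X)) + X = 4 + X + (5 + X)/(2*X))
I = ⅔ (I = 9/2 - 3 + (5/2)/(-3) = 9/2 - 3 + (5/2)*(-⅓) = 9/2 - 3 - ⅚ = ⅔ ≈ 0.66667)
-129*I + 135 = -129*⅔ + 135 = -86 + 135 = 49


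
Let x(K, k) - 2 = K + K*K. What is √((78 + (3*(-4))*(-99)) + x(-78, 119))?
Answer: √7274 ≈ 85.288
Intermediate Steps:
x(K, k) = 2 + K + K² (x(K, k) = 2 + (K + K*K) = 2 + (K + K²) = 2 + K + K²)
√((78 + (3*(-4))*(-99)) + x(-78, 119)) = √((78 + (3*(-4))*(-99)) + (2 - 78 + (-78)²)) = √((78 - 12*(-99)) + (2 - 78 + 6084)) = √((78 + 1188) + 6008) = √(1266 + 6008) = √7274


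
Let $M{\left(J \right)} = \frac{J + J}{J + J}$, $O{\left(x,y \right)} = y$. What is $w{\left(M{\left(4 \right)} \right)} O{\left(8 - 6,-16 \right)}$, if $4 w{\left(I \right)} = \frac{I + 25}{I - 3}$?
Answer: $52$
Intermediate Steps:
$M{\left(J \right)} = 1$ ($M{\left(J \right)} = \frac{2 J}{2 J} = 2 J \frac{1}{2 J} = 1$)
$w{\left(I \right)} = \frac{25 + I}{4 \left(-3 + I\right)}$ ($w{\left(I \right)} = \frac{\left(I + 25\right) \frac{1}{I - 3}}{4} = \frac{\left(25 + I\right) \frac{1}{-3 + I}}{4} = \frac{\frac{1}{-3 + I} \left(25 + I\right)}{4} = \frac{25 + I}{4 \left(-3 + I\right)}$)
$w{\left(M{\left(4 \right)} \right)} O{\left(8 - 6,-16 \right)} = \frac{25 + 1}{4 \left(-3 + 1\right)} \left(-16\right) = \frac{1}{4} \frac{1}{-2} \cdot 26 \left(-16\right) = \frac{1}{4} \left(- \frac{1}{2}\right) 26 \left(-16\right) = \left(- \frac{13}{4}\right) \left(-16\right) = 52$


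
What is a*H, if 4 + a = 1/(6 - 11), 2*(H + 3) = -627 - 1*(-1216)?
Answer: -12243/10 ≈ -1224.3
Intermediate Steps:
H = 583/2 (H = -3 + (-627 - 1*(-1216))/2 = -3 + (-627 + 1216)/2 = -3 + (½)*589 = -3 + 589/2 = 583/2 ≈ 291.50)
a = -21/5 (a = -4 + 1/(6 - 11) = -4 + 1/(-5) = -4 - ⅕ = -21/5 ≈ -4.2000)
a*H = -21/5*583/2 = -12243/10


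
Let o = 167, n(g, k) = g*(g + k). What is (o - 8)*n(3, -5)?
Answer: -954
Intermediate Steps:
(o - 8)*n(3, -5) = (167 - 8)*(3*(3 - 5)) = 159*(3*(-2)) = 159*(-6) = -954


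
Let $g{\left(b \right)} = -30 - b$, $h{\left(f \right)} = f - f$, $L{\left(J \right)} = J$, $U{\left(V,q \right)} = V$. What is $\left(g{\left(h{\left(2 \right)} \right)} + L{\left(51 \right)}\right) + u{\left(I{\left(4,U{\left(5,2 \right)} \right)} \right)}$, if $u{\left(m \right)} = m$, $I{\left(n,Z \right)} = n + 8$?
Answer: $33$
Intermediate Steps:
$h{\left(f \right)} = 0$
$I{\left(n,Z \right)} = 8 + n$
$\left(g{\left(h{\left(2 \right)} \right)} + L{\left(51 \right)}\right) + u{\left(I{\left(4,U{\left(5,2 \right)} \right)} \right)} = \left(\left(-30 - 0\right) + 51\right) + \left(8 + 4\right) = \left(\left(-30 + 0\right) + 51\right) + 12 = \left(-30 + 51\right) + 12 = 21 + 12 = 33$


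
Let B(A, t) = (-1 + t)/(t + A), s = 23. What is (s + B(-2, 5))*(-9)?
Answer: -219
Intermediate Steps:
B(A, t) = (-1 + t)/(A + t)
(s + B(-2, 5))*(-9) = (23 + (-1 + 5)/(-2 + 5))*(-9) = (23 + 4/3)*(-9) = (73/3)*(-9) = -219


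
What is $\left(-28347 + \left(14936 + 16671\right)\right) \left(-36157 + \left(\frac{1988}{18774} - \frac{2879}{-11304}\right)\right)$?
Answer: $- \frac{16544087922145}{140358} \approx -1.1787 \cdot 10^{8}$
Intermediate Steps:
$\left(-28347 + \left(14936 + 16671\right)\right) \left(-36157 + \left(\frac{1988}{18774} - \frac{2879}{-11304}\right)\right) = \left(-28347 + 31607\right) \left(-36157 + \left(1988 \cdot \frac{1}{18774} - - \frac{2879}{11304}\right)\right) = 3260 \left(-36157 + \left(\frac{142}{1341} + \frac{2879}{11304}\right)\right) = 3260 \left(-36157 + \frac{202441}{561432}\right) = 3260 \left(- \frac{20299494383}{561432}\right) = - \frac{16544087922145}{140358}$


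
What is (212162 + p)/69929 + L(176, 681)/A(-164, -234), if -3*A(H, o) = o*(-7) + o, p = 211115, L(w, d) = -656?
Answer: 60991765/8181693 ≈ 7.4547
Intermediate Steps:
A(H, o) = 2*o (A(H, o) = -(o*(-7) + o)/3 = -(-7*o + o)/3 = -(-2)*o = 2*o)
(212162 + p)/69929 + L(176, 681)/A(-164, -234) = (212162 + 211115)/69929 - 656/(2*(-234)) = 423277*(1/69929) - 656/(-468) = 423277/69929 - 656*(-1/468) = 423277/69929 + 164/117 = 60991765/8181693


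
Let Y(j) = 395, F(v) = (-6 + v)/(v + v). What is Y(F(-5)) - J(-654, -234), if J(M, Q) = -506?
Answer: 901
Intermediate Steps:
F(v) = (-6 + v)/(2*v) (F(v) = (-6 + v)/((2*v)) = (-6 + v)*(1/(2*v)) = (-6 + v)/(2*v))
Y(F(-5)) - J(-654, -234) = 395 - 1*(-506) = 395 + 506 = 901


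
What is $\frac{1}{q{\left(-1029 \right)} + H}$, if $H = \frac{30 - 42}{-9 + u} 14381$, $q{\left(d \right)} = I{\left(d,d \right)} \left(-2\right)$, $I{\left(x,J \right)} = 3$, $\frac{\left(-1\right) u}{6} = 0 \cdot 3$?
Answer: $\frac{3}{57506} \approx 5.2168 \cdot 10^{-5}$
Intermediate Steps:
$u = 0$ ($u = - 6 \cdot 0 \cdot 3 = \left(-6\right) 0 = 0$)
$q{\left(d \right)} = -6$ ($q{\left(d \right)} = 3 \left(-2\right) = -6$)
$H = \frac{57524}{3}$ ($H = \frac{30 - 42}{-9 + 0} \cdot 14381 = - \frac{12}{-9} \cdot 14381 = \left(-12\right) \left(- \frac{1}{9}\right) 14381 = \frac{4}{3} \cdot 14381 = \frac{57524}{3} \approx 19175.0$)
$\frac{1}{q{\left(-1029 \right)} + H} = \frac{1}{-6 + \frac{57524}{3}} = \frac{1}{\frac{57506}{3}} = \frac{3}{57506}$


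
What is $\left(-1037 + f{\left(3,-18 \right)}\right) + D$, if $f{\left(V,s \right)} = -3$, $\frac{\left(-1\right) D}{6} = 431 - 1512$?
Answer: $5446$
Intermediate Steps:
$D = 6486$ ($D = - 6 \left(431 - 1512\right) = \left(-6\right) \left(-1081\right) = 6486$)
$\left(-1037 + f{\left(3,-18 \right)}\right) + D = \left(-1037 - 3\right) + 6486 = -1040 + 6486 = 5446$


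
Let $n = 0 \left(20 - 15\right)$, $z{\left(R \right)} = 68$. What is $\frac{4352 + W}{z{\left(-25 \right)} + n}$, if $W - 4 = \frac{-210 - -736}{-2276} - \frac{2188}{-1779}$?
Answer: $\frac{8820752779}{137666136} \approx 64.073$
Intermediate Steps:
$W = \frac{10120075}{2024502}$ ($W = 4 + \left(\frac{-210 - -736}{-2276} - \frac{2188}{-1779}\right) = 4 + \left(\left(-210 + 736\right) \left(- \frac{1}{2276}\right) - - \frac{2188}{1779}\right) = 4 + \left(526 \left(- \frac{1}{2276}\right) + \frac{2188}{1779}\right) = 4 + \left(- \frac{263}{1138} + \frac{2188}{1779}\right) = 4 + \frac{2022067}{2024502} = \frac{10120075}{2024502} \approx 4.9988$)
$n = 0$ ($n = 0 \cdot 5 = 0$)
$\frac{4352 + W}{z{\left(-25 \right)} + n} = \frac{4352 + \frac{10120075}{2024502}}{68 + 0} = \frac{8820752779}{2024502 \cdot 68} = \frac{8820752779}{2024502} \cdot \frac{1}{68} = \frac{8820752779}{137666136}$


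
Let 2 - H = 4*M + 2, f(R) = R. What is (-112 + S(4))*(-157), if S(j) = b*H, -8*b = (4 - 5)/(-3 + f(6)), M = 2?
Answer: 52909/3 ≈ 17636.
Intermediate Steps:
H = -8 (H = 2 - (4*2 + 2) = 2 - (8 + 2) = 2 - 1*10 = 2 - 10 = -8)
b = 1/24 (b = -(4 - 5)/(8*(-3 + 6)) = -(-1)/(8*3) = -⅛*(-⅓) = 1/24 ≈ 0.041667)
S(j) = -⅓ (S(j) = (1/24)*(-8) = -⅓)
(-112 + S(4))*(-157) = (-112 - ⅓)*(-157) = -337/3*(-157) = 52909/3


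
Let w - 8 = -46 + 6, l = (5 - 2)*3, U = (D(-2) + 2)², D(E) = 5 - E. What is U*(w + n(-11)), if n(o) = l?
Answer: -1863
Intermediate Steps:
U = 81 (U = ((5 - 1*(-2)) + 2)² = ((5 + 2) + 2)² = (7 + 2)² = 9² = 81)
l = 9 (l = 3*3 = 9)
n(o) = 9
w = -32 (w = 8 + (-46 + 6) = 8 - 40 = -32)
U*(w + n(-11)) = 81*(-32 + 9) = 81*(-23) = -1863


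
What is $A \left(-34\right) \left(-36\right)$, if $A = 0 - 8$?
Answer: $-9792$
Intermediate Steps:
$A = -8$
$A \left(-34\right) \left(-36\right) = \left(-8\right) \left(-34\right) \left(-36\right) = 272 \left(-36\right) = -9792$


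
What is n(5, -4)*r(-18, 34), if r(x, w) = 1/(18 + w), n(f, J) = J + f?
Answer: 1/52 ≈ 0.019231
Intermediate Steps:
n(5, -4)*r(-18, 34) = (-4 + 5)/(18 + 34) = 1/52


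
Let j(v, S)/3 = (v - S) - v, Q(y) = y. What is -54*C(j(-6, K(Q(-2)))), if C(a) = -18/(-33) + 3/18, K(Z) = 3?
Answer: -423/11 ≈ -38.455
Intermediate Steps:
j(v, S) = -3*S (j(v, S) = 3*((v - S) - v) = 3*(-S) = -3*S)
C(a) = 47/66 (C(a) = -18*(-1/33) + 3*(1/18) = 6/11 + 1/6 = 47/66)
-54*C(j(-6, K(Q(-2)))) = -54*47/66 = -423/11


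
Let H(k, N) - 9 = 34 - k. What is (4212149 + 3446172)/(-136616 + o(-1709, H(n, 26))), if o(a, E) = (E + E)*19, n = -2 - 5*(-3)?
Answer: -696211/12316 ≈ -56.529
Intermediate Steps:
n = 13 (n = -2 + 15 = 13)
H(k, N) = 43 - k (H(k, N) = 9 + (34 - k) = 43 - k)
o(a, E) = 38*E (o(a, E) = (2*E)*19 = 38*E)
(4212149 + 3446172)/(-136616 + o(-1709, H(n, 26))) = (4212149 + 3446172)/(-136616 + 38*(43 - 1*13)) = 7658321/(-136616 + 38*(43 - 13)) = 7658321/(-136616 + 38*30) = 7658321/(-136616 + 1140) = 7658321/(-135476) = 7658321*(-1/135476) = -696211/12316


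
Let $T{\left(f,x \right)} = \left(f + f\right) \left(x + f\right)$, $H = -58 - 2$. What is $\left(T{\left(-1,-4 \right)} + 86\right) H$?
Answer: $-5760$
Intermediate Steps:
$H = -60$ ($H = -58 - 2 = -60$)
$T{\left(f,x \right)} = 2 f \left(f + x\right)$
$\left(T{\left(-1,-4 \right)} + 86\right) H = \left(2 \left(-1\right) \left(-1 - 4\right) + 86\right) \left(-60\right) = \left(2 \left(-1\right) \left(-5\right) + 86\right) \left(-60\right) = \left(10 + 86\right) \left(-60\right) = 96 \left(-60\right) = -5760$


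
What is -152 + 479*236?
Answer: 112892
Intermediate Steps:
-152 + 479*236 = -152 + 113044 = 112892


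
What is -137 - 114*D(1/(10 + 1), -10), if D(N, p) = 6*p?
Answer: 6703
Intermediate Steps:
-137 - 114*D(1/(10 + 1), -10) = -137 - 684*(-10) = -137 - 114*(-60) = -137 + 6840 = 6703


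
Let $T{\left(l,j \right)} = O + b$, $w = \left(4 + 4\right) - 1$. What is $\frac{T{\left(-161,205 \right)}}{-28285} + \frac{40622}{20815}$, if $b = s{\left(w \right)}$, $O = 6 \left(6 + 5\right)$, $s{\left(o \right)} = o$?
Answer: $\frac{45898951}{23550091} \approx 1.949$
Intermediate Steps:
$w = 7$ ($w = 8 - 1 = 7$)
$O = 66$ ($O = 6 \cdot 11 = 66$)
$b = 7$
$T{\left(l,j \right)} = 73$ ($T{\left(l,j \right)} = 66 + 7 = 73$)
$\frac{T{\left(-161,205 \right)}}{-28285} + \frac{40622}{20815} = \frac{73}{-28285} + \frac{40622}{20815} = 73 \left(- \frac{1}{28285}\right) + 40622 \cdot \frac{1}{20815} = - \frac{73}{28285} + \frac{40622}{20815} = \frac{45898951}{23550091}$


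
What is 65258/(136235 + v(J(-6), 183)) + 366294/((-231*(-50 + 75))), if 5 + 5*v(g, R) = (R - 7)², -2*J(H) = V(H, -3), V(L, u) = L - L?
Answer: -43161747029/685440525 ≈ -62.969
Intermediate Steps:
V(L, u) = 0
J(H) = 0 (J(H) = -½*0 = 0)
v(g, R) = -1 + (-7 + R)²/5 (v(g, R) = -1 + (R - 7)²/5 = -1 + (-7 + R)²/5)
65258/(136235 + v(J(-6), 183)) + 366294/((-231*(-50 + 75))) = 65258/(136235 + (-1 + (-7 + 183)²/5)) + 366294/((-231*(-50 + 75))) = 65258/(136235 + (-1 + (⅕)*176²)) + 366294/((-231*25)) = 65258/(136235 + (-1 + (⅕)*30976)) + 366294/(-5775) = 65258/(136235 + (-1 + 30976/5)) + 366294*(-1/5775) = 65258/(136235 + 30971/5) - 122098/1925 = 65258/(712146/5) - 122098/1925 = 65258*(5/712146) - 122098/1925 = 163145/356073 - 122098/1925 = -43161747029/685440525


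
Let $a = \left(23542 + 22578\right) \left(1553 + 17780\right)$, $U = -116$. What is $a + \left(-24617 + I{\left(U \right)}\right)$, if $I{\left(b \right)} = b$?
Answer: $891613227$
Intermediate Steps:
$a = 891637960$ ($a = 46120 \cdot 19333 = 891637960$)
$a + \left(-24617 + I{\left(U \right)}\right) = 891637960 - 24733 = 891613227$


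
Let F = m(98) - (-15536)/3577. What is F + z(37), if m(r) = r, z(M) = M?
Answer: 498431/3577 ≈ 139.34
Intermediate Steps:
F = 366082/3577 (F = 98 - (-15536)/3577 = 98 - 1*(-15536/3577) = 98 + 15536/3577 = 366082/3577 ≈ 102.34)
F + z(37) = 366082/3577 + 37 = 498431/3577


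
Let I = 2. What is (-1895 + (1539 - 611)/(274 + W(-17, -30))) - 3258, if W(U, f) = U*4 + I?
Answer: -66931/13 ≈ -5148.5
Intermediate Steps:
W(U, f) = 2 + 4*U (W(U, f) = U*4 + 2 = 4*U + 2 = 2 + 4*U)
(-1895 + (1539 - 611)/(274 + W(-17, -30))) - 3258 = (-1895 + (1539 - 611)/(274 + (2 + 4*(-17)))) - 3258 = (-1895 + 928/(274 + (2 - 68))) - 3258 = (-1895 + 928/(274 - 66)) - 3258 = (-1895 + 928/208) - 3258 = (-1895 + 928*(1/208)) - 3258 = (-1895 + 58/13) - 3258 = -24577/13 - 3258 = -66931/13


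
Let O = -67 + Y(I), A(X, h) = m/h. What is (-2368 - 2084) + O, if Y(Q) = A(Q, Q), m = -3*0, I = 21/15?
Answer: -4519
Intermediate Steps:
I = 7/5 (I = 21*(1/15) = 7/5 ≈ 1.4000)
m = 0
A(X, h) = 0 (A(X, h) = 0/h = 0)
Y(Q) = 0
O = -67 (O = -67 + 0 = -67)
(-2368 - 2084) + O = (-2368 - 2084) - 67 = -4452 - 67 = -4519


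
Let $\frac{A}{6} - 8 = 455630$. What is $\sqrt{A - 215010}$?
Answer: $\sqrt{2518818} \approx 1587.1$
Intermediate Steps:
$A = 2733828$ ($A = 48 + 6 \cdot 455630 = 48 + 2733780 = 2733828$)
$\sqrt{A - 215010} = \sqrt{2733828 - 215010} = \sqrt{2518818}$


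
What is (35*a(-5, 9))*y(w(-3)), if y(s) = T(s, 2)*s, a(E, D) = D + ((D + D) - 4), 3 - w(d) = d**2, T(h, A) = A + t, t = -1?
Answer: -4830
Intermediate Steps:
T(h, A) = -1 + A (T(h, A) = A - 1 = -1 + A)
w(d) = 3 - d**2
a(E, D) = -4 + 3*D (a(E, D) = D + (2*D - 4) = D + (-4 + 2*D) = -4 + 3*D)
y(s) = s (y(s) = (-1 + 2)*s = 1*s = s)
(35*a(-5, 9))*y(w(-3)) = (35*(-4 + 3*9))*(3 - 1*(-3)**2) = (35*(-4 + 27))*(3 - 1*9) = (35*23)*(3 - 9) = 805*(-6) = -4830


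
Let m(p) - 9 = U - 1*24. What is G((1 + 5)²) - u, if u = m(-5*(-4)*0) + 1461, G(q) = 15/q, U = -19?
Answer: -17119/12 ≈ -1426.6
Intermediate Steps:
m(p) = -34 (m(p) = 9 + (-19 - 1*24) = 9 + (-19 - 24) = 9 - 43 = -34)
u = 1427 (u = -34 + 1461 = 1427)
G((1 + 5)²) - u = 15/((1 + 5)²) - 1*1427 = 15/(6²) - 1427 = 15/36 - 1427 = 15*(1/36) - 1427 = 5/12 - 1427 = -17119/12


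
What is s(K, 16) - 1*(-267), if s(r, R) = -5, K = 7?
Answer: 262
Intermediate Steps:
s(K, 16) - 1*(-267) = -5 - 1*(-267) = -5 + 267 = 262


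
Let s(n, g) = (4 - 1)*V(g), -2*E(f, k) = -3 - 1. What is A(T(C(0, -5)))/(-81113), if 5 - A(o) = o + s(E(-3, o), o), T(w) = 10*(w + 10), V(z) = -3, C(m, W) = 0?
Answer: 86/81113 ≈ 0.0010602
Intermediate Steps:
T(w) = 100 + 10*w (T(w) = 10*(10 + w) = 100 + 10*w)
E(f, k) = 2 (E(f, k) = -(-3 - 1)/2 = -½*(-4) = 2)
s(n, g) = -9 (s(n, g) = (4 - 1)*(-3) = 3*(-3) = -9)
A(o) = 14 - o (A(o) = 5 - (o - 9) = 5 - (-9 + o) = 5 + (9 - o) = 14 - o)
A(T(C(0, -5)))/(-81113) = (14 - (100 + 10*0))/(-81113) = (14 - (100 + 0))*(-1/81113) = (14 - 1*100)*(-1/81113) = (14 - 100)*(-1/81113) = -86*(-1/81113) = 86/81113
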